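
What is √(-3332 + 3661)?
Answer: √329 ≈ 18.138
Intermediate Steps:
√(-3332 + 3661) = √329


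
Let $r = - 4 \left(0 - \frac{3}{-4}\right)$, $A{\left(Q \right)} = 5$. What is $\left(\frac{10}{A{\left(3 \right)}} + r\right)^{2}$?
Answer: $1$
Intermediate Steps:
$r = -3$ ($r = - 4 \left(0 - - \frac{3}{4}\right) = - 4 \left(0 + \frac{3}{4}\right) = \left(-4\right) \frac{3}{4} = -3$)
$\left(\frac{10}{A{\left(3 \right)}} + r\right)^{2} = \left(\frac{10}{5} - 3\right)^{2} = \left(10 \cdot \frac{1}{5} - 3\right)^{2} = \left(2 - 3\right)^{2} = \left(-1\right)^{2} = 1$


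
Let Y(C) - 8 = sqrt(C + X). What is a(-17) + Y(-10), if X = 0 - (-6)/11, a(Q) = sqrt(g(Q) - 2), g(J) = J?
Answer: 8 + I*sqrt(19) + 2*I*sqrt(286)/11 ≈ 8.0 + 7.4337*I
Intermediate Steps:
a(Q) = sqrt(-2 + Q) (a(Q) = sqrt(Q - 2) = sqrt(-2 + Q))
X = 6/11 (X = 0 - (-6)/11 = 0 - 1*(-6/11) = 0 + 6/11 = 6/11 ≈ 0.54545)
Y(C) = 8 + sqrt(6/11 + C) (Y(C) = 8 + sqrt(C + 6/11) = 8 + sqrt(6/11 + C))
a(-17) + Y(-10) = sqrt(-2 - 17) + (8 + sqrt(66 + 121*(-10))/11) = sqrt(-19) + (8 + sqrt(66 - 1210)/11) = I*sqrt(19) + (8 + sqrt(-1144)/11) = I*sqrt(19) + (8 + (2*I*sqrt(286))/11) = I*sqrt(19) + (8 + 2*I*sqrt(286)/11) = 8 + I*sqrt(19) + 2*I*sqrt(286)/11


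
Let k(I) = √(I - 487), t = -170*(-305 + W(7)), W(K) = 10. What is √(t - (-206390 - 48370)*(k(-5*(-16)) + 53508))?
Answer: √(13631748230 + 254760*I*√407) ≈ 1.1676e+5 + 22.0*I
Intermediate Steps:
t = 50150 (t = -170*(-305 + 10) = -170*(-295) = 50150)
k(I) = √(-487 + I)
√(t - (-206390 - 48370)*(k(-5*(-16)) + 53508)) = √(50150 - (-206390 - 48370)*(√(-487 - 5*(-16)) + 53508)) = √(50150 - (-254760)*(√(-487 + 80) + 53508)) = √(50150 - (-254760)*(√(-407) + 53508)) = √(50150 - (-254760)*(I*√407 + 53508)) = √(50150 - (-254760)*(53508 + I*√407)) = √(50150 - (-13631698080 - 254760*I*√407)) = √(50150 + (13631698080 + 254760*I*√407)) = √(13631748230 + 254760*I*√407)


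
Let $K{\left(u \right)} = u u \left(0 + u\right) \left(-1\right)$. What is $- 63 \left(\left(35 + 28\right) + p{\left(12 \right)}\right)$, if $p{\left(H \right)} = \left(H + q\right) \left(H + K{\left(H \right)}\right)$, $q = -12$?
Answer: $-3969$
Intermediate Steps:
$K{\left(u \right)} = - u^{3}$ ($K{\left(u \right)} = u u u \left(-1\right) = u u^{2} \left(-1\right) = u^{3} \left(-1\right) = - u^{3}$)
$p{\left(H \right)} = \left(-12 + H\right) \left(H - H^{3}\right)$ ($p{\left(H \right)} = \left(H - 12\right) \left(H - H^{3}\right) = \left(-12 + H\right) \left(H - H^{3}\right)$)
$- 63 \left(\left(35 + 28\right) + p{\left(12 \right)}\right) = - 63 \left(\left(35 + 28\right) + 12 \left(-12 + 12 - 12^{3} + 12 \cdot 12^{2}\right)\right) = - 63 \left(63 + 12 \left(-12 + 12 - 1728 + 12 \cdot 144\right)\right) = - 63 \left(63 + 12 \left(-12 + 12 - 1728 + 1728\right)\right) = - 63 \left(63 + 12 \cdot 0\right) = - 63 \left(63 + 0\right) = \left(-63\right) 63 = -3969$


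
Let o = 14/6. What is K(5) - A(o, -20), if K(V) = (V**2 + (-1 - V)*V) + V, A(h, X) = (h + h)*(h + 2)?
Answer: -182/9 ≈ -20.222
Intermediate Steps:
o = 7/3 (o = 14*(1/6) = 7/3 ≈ 2.3333)
A(h, X) = 2*h*(2 + h) (A(h, X) = (2*h)*(2 + h) = 2*h*(2 + h))
K(V) = V + V**2 + V*(-1 - V) (K(V) = (V**2 + V*(-1 - V)) + V = V + V**2 + V*(-1 - V))
K(5) - A(o, -20) = 0 - 2*7*(2 + 7/3)/3 = 0 - 2*7*13/(3*3) = 0 - 1*182/9 = 0 - 182/9 = -182/9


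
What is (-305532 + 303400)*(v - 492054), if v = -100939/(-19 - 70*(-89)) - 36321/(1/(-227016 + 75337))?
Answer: -72944607369954112/6211 ≈ -1.1744e+13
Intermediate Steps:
v = 34217224707410/6211 (v = -100939/(-19 + 6230) - 36321/(1/(-151679)) = -100939/6211 - 36321/(-1/151679) = -100939*1/6211 - 36321*(-151679) = -100939/6211 + 5509132959 = 34217224707410/6211 ≈ 5.5091e+9)
(-305532 + 303400)*(v - 492054) = (-305532 + 303400)*(34217224707410/6211 - 492054) = -2132*34214168560016/6211 = -72944607369954112/6211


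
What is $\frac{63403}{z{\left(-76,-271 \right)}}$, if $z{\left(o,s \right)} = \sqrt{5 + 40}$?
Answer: $\frac{63403 \sqrt{5}}{15} \approx 9451.6$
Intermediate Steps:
$z{\left(o,s \right)} = 3 \sqrt{5}$ ($z{\left(o,s \right)} = \sqrt{45} = 3 \sqrt{5}$)
$\frac{63403}{z{\left(-76,-271 \right)}} = \frac{63403}{3 \sqrt{5}} = 63403 \frac{\sqrt{5}}{15} = \frac{63403 \sqrt{5}}{15}$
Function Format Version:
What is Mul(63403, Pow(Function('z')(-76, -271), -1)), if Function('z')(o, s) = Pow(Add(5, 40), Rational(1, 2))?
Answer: Mul(Rational(63403, 15), Pow(5, Rational(1, 2))) ≈ 9451.6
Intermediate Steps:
Function('z')(o, s) = Mul(3, Pow(5, Rational(1, 2))) (Function('z')(o, s) = Pow(45, Rational(1, 2)) = Mul(3, Pow(5, Rational(1, 2))))
Mul(63403, Pow(Function('z')(-76, -271), -1)) = Mul(63403, Pow(Mul(3, Pow(5, Rational(1, 2))), -1)) = Mul(63403, Mul(Rational(1, 15), Pow(5, Rational(1, 2)))) = Mul(Rational(63403, 15), Pow(5, Rational(1, 2)))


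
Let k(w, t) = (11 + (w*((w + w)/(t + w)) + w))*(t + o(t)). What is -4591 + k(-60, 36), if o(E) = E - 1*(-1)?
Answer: -30068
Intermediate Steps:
o(E) = 1 + E (o(E) = E + 1 = 1 + E)
k(w, t) = (1 + 2*t)*(11 + w + 2*w**2/(t + w)) (k(w, t) = (11 + (w*((w + w)/(t + w)) + w))*(t + (1 + t)) = (11 + (w*((2*w)/(t + w)) + w))*(1 + 2*t) = (11 + (w*(2*w/(t + w)) + w))*(1 + 2*t) = (11 + (2*w**2/(t + w) + w))*(1 + 2*t) = (11 + (w + 2*w**2/(t + w)))*(1 + 2*t) = (11 + w + 2*w**2/(t + w))*(1 + 2*t) = (1 + 2*t)*(11 + w + 2*w**2/(t + w)))
-4591 + k(-60, 36) = -4591 + (3*(-60)**2 + 11*36 + 11*(-60) + 22*36**2 + 2*(-60)*36**2 + 6*36*(-60)**2 + 23*36*(-60))/(36 - 60) = -4591 + (3*3600 + 396 - 660 + 22*1296 + 2*(-60)*1296 + 6*36*3600 - 49680)/(-24) = -4591 - (10800 + 396 - 660 + 28512 - 155520 + 777600 - 49680)/24 = -4591 - 1/24*611448 = -4591 - 25477 = -30068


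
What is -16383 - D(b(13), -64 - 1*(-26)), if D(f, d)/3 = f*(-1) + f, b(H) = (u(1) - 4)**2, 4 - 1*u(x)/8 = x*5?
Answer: -16383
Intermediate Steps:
u(x) = 32 - 40*x (u(x) = 32 - 8*x*5 = 32 - 40*x)
b(H) = 144 (b(H) = ((32 - 40*1) - 4)**2 = ((32 - 40) - 4)**2 = (-8 - 4)**2 = (-12)**2 = 144)
D(f, d) = 0 (D(f, d) = 3*(f*(-1) + f) = 3*(-f + f) = 3*0 = 0)
-16383 - D(b(13), -64 - 1*(-26)) = -16383 - 1*0 = -16383 + 0 = -16383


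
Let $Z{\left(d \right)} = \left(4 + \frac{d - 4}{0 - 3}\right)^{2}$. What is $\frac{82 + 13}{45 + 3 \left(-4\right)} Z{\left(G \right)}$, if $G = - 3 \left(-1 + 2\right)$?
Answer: $\frac{34295}{297} \approx 115.47$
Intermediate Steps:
$G = -3$ ($G = \left(-3\right) 1 = -3$)
$Z{\left(d \right)} = \left(\frac{16}{3} - \frac{d}{3}\right)^{2}$ ($Z{\left(d \right)} = \left(4 + \frac{-4 + d}{-3}\right)^{2} = \left(4 + \left(-4 + d\right) \left(- \frac{1}{3}\right)\right)^{2} = \left(4 - \left(- \frac{4}{3} + \frac{d}{3}\right)\right)^{2} = \left(\frac{16}{3} - \frac{d}{3}\right)^{2}$)
$\frac{82 + 13}{45 + 3 \left(-4\right)} Z{\left(G \right)} = \frac{82 + 13}{45 + 3 \left(-4\right)} \frac{\left(-16 - 3\right)^{2}}{9} = \frac{95}{45 - 12} \frac{\left(-19\right)^{2}}{9} = \frac{95}{33} \cdot \frac{1}{9} \cdot 361 = 95 \cdot \frac{1}{33} \cdot \frac{361}{9} = \frac{95}{33} \cdot \frac{361}{9} = \frac{34295}{297}$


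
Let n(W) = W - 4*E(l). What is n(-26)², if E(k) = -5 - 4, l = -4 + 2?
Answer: 100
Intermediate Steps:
l = -2
E(k) = -9
n(W) = 36 + W (n(W) = W - 4*(-9) = W + 36 = 36 + W)
n(-26)² = (36 - 26)² = 10² = 100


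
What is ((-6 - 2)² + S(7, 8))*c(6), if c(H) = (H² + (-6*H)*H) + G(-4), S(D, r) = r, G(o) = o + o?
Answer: -13536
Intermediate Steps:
G(o) = 2*o
c(H) = -8 - 5*H² (c(H) = (H² + (-6*H)*H) + 2*(-4) = (H² - 6*H²) - 8 = -5*H² - 8 = -8 - 5*H²)
((-6 - 2)² + S(7, 8))*c(6) = ((-6 - 2)² + 8)*(-8 - 5*6²) = ((-8)² + 8)*(-8 - 5*36) = (64 + 8)*(-8 - 180) = 72*(-188) = -13536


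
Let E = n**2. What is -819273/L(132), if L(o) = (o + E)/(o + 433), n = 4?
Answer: -462889245/148 ≈ -3.1276e+6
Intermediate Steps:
E = 16 (E = 4**2 = 16)
L(o) = (16 + o)/(433 + o) (L(o) = (o + 16)/(o + 433) = (16 + o)/(433 + o))
-819273/L(132) = -819273*(433 + 132)/(16 + 132) = -819273/(148/565) = -819273/((1/565)*148) = -819273/148/565 = -819273*565/148 = -462889245/148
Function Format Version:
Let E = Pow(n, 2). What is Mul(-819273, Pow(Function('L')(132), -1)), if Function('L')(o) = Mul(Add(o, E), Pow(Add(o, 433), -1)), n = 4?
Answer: Rational(-462889245, 148) ≈ -3.1276e+6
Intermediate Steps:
E = 16 (E = Pow(4, 2) = 16)
Function('L')(o) = Mul(Pow(Add(433, o), -1), Add(16, o)) (Function('L')(o) = Mul(Add(o, 16), Pow(Add(o, 433), -1)) = Mul(Add(16, o), Pow(Add(433, o), -1)) = Mul(Pow(Add(433, o), -1), Add(16, o)))
Mul(-819273, Pow(Function('L')(132), -1)) = Mul(-819273, Pow(Mul(Pow(Add(433, 132), -1), Add(16, 132)), -1)) = Mul(-819273, Pow(Mul(Pow(565, -1), 148), -1)) = Mul(-819273, Pow(Mul(Rational(1, 565), 148), -1)) = Mul(-819273, Pow(Rational(148, 565), -1)) = Mul(-819273, Rational(565, 148)) = Rational(-462889245, 148)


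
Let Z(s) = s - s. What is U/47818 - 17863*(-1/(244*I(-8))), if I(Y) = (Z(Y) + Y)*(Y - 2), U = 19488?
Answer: 617289347/466703680 ≈ 1.3227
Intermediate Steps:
Z(s) = 0
I(Y) = Y*(-2 + Y) (I(Y) = (0 + Y)*(Y - 2) = Y*(-2 + Y))
U/47818 - 17863*(-1/(244*I(-8))) = 19488/47818 - 17863*1/(1952*(-2 - 8)) = 19488*(1/47818) - 17863/(-8*(-10)*(-244)) = 9744/23909 - 17863/(80*(-244)) = 9744/23909 - 17863/(-19520) = 9744/23909 - 17863*(-1/19520) = 9744/23909 + 17863/19520 = 617289347/466703680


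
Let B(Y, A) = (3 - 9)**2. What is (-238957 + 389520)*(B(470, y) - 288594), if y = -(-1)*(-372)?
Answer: -43446158154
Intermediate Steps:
y = -372 (y = -1*372 = -372)
B(Y, A) = 36 (B(Y, A) = (-6)**2 = 36)
(-238957 + 389520)*(B(470, y) - 288594) = (-238957 + 389520)*(36 - 288594) = 150563*(-288558) = -43446158154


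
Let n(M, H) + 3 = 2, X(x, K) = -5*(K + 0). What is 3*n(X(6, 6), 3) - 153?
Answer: -156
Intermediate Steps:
X(x, K) = -5*K
n(M, H) = -1 (n(M, H) = -3 + 2 = -1)
3*n(X(6, 6), 3) - 153 = 3*(-1) - 153 = -3 - 153 = -156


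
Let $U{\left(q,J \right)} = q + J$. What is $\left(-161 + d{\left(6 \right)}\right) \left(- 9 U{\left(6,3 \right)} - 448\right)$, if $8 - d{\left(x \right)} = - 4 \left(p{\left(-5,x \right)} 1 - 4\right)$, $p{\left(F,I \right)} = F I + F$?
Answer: $163461$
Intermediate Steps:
$p{\left(F,I \right)} = F + F I$
$U{\left(q,J \right)} = J + q$
$d{\left(x \right)} = -28 - 20 x$ ($d{\left(x \right)} = 8 - - 4 \left(- 5 \left(1 + x\right) 1 - 4\right) = 8 - - 4 \left(\left(-5 - 5 x\right) 1 - 4\right) = 8 - - 4 \left(\left(-5 - 5 x\right) - 4\right) = 8 - - 4 \left(-9 - 5 x\right) = 8 - \left(36 + 20 x\right) = -28 - 20 x$)
$\left(-161 + d{\left(6 \right)}\right) \left(- 9 U{\left(6,3 \right)} - 448\right) = \left(-161 - 148\right) \left(- 9 \left(3 + 6\right) - 448\right) = \left(-161 - 148\right) \left(\left(-9\right) 9 - 448\right) = \left(-161 - 148\right) \left(-81 - 448\right) = \left(-309\right) \left(-529\right) = 163461$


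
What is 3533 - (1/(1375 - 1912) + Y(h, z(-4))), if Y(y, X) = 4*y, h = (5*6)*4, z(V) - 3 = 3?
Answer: 1639462/537 ≈ 3053.0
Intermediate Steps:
z(V) = 6 (z(V) = 3 + 3 = 6)
h = 120 (h = 30*4 = 120)
3533 - (1/(1375 - 1912) + Y(h, z(-4))) = 3533 - (1/(1375 - 1912) + 4*120) = 3533 - (1/(-537) + 480) = 3533 - (-1/537 + 480) = 3533 - 1*257759/537 = 3533 - 257759/537 = 1639462/537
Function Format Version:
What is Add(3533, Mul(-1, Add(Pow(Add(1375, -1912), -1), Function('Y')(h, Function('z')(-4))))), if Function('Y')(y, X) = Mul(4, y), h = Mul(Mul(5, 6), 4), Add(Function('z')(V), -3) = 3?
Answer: Rational(1639462, 537) ≈ 3053.0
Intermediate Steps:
Function('z')(V) = 6 (Function('z')(V) = Add(3, 3) = 6)
h = 120 (h = Mul(30, 4) = 120)
Add(3533, Mul(-1, Add(Pow(Add(1375, -1912), -1), Function('Y')(h, Function('z')(-4))))) = Add(3533, Mul(-1, Add(Pow(Add(1375, -1912), -1), Mul(4, 120)))) = Add(3533, Mul(-1, Add(Pow(-537, -1), 480))) = Add(3533, Mul(-1, Add(Rational(-1, 537), 480))) = Add(3533, Mul(-1, Rational(257759, 537))) = Add(3533, Rational(-257759, 537)) = Rational(1639462, 537)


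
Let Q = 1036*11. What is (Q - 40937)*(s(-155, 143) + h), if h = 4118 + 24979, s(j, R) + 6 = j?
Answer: -854798376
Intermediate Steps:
s(j, R) = -6 + j
h = 29097
Q = 11396
(Q - 40937)*(s(-155, 143) + h) = (11396 - 40937)*((-6 - 155) + 29097) = -29541*(-161 + 29097) = -29541*28936 = -854798376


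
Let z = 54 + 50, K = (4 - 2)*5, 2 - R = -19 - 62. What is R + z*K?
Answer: 1123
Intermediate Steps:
R = 83 (R = 2 - (-19 - 62) = 2 - 1*(-81) = 2 + 81 = 83)
K = 10 (K = 2*5 = 10)
z = 104
R + z*K = 83 + 104*10 = 83 + 1040 = 1123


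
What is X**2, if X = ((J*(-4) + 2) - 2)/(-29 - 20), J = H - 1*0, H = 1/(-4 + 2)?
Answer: 4/2401 ≈ 0.0016660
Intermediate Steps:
H = -1/2 (H = 1/(-2) = -1/2 ≈ -0.50000)
J = -1/2 (J = -1/2 - 1*0 = -1/2 + 0 = -1/2 ≈ -0.50000)
X = -2/49 (X = ((-1/2*(-4) + 2) - 2)/(-29 - 20) = ((2 + 2) - 2)/(-49) = (4 - 2)*(-1/49) = 2*(-1/49) = -2/49 ≈ -0.040816)
X**2 = (-2/49)**2 = 4/2401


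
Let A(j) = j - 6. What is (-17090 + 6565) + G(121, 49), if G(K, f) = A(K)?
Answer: -10410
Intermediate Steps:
A(j) = -6 + j
G(K, f) = -6 + K
(-17090 + 6565) + G(121, 49) = (-17090 + 6565) + (-6 + 121) = -10525 + 115 = -10410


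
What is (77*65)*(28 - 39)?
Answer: -55055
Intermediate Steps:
(77*65)*(28 - 39) = 5005*(-11) = -55055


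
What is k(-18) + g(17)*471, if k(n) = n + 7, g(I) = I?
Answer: 7996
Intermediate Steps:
k(n) = 7 + n
k(-18) + g(17)*471 = (7 - 18) + 17*471 = -11 + 8007 = 7996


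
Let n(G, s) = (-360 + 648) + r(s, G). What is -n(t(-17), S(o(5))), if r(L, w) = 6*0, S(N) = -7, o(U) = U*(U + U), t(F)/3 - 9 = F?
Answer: -288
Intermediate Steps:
t(F) = 27 + 3*F
o(U) = 2*U**2 (o(U) = U*(2*U) = 2*U**2)
r(L, w) = 0
n(G, s) = 288 (n(G, s) = (-360 + 648) + 0 = 288 + 0 = 288)
-n(t(-17), S(o(5))) = -1*288 = -288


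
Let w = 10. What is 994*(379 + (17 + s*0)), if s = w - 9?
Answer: 393624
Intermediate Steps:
s = 1 (s = 10 - 9 = 1)
994*(379 + (17 + s*0)) = 994*(379 + (17 + 1*0)) = 994*(379 + (17 + 0)) = 994*(379 + 17) = 994*396 = 393624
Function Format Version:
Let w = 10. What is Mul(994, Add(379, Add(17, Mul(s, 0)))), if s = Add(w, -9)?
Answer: 393624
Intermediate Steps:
s = 1 (s = Add(10, -9) = 1)
Mul(994, Add(379, Add(17, Mul(s, 0)))) = Mul(994, Add(379, Add(17, Mul(1, 0)))) = Mul(994, Add(379, Add(17, 0))) = Mul(994, Add(379, 17)) = Mul(994, 396) = 393624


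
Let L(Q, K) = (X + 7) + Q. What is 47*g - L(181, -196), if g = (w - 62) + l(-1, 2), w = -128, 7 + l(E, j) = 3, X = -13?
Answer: -9293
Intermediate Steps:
l(E, j) = -4 (l(E, j) = -7 + 3 = -4)
L(Q, K) = -6 + Q (L(Q, K) = (-13 + 7) + Q = -6 + Q)
g = -194 (g = (-128 - 62) - 4 = -190 - 4 = -194)
47*g - L(181, -196) = 47*(-194) - (-6 + 181) = -9118 - 1*175 = -9118 - 175 = -9293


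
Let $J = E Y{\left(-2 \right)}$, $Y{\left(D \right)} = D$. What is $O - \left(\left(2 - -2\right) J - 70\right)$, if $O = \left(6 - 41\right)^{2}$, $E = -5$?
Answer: $1255$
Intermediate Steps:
$O = 1225$ ($O = \left(-35\right)^{2} = 1225$)
$J = 10$ ($J = \left(-5\right) \left(-2\right) = 10$)
$O - \left(\left(2 - -2\right) J - 70\right) = 1225 - \left(\left(2 - -2\right) 10 - 70\right) = 1225 - \left(\left(2 + 2\right) 10 - 70\right) = 1225 - \left(4 \cdot 10 - 70\right) = 1225 - \left(40 - 70\right) = 1225 - -30 = 1225 + 30 = 1255$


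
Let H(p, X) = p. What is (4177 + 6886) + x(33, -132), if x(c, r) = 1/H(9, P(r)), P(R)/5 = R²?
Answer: 99568/9 ≈ 11063.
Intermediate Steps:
P(R) = 5*R²
x(c, r) = ⅑ (x(c, r) = 1/9 = ⅑)
(4177 + 6886) + x(33, -132) = (4177 + 6886) + ⅑ = 11063 + ⅑ = 99568/9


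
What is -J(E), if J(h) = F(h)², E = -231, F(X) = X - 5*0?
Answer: -53361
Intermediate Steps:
F(X) = X (F(X) = X + 0 = X)
J(h) = h²
-J(E) = -1*(-231)² = -1*53361 = -53361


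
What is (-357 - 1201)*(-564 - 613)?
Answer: 1833766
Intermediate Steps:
(-357 - 1201)*(-564 - 613) = -1558*(-1177) = 1833766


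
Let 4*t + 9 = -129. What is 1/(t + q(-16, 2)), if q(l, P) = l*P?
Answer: -2/133 ≈ -0.015038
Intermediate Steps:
t = -69/2 (t = -9/4 + (¼)*(-129) = -9/4 - 129/4 = -69/2 ≈ -34.500)
q(l, P) = P*l
1/(t + q(-16, 2)) = 1/(-69/2 + 2*(-16)) = 1/(-69/2 - 32) = 1/(-133/2) = -2/133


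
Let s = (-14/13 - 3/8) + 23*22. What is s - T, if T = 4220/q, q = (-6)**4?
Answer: 4222883/8424 ≈ 501.29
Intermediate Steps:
q = 1296
T = 1055/324 (T = 4220/1296 = 4220*(1/1296) = 1055/324 ≈ 3.2562)
s = 52473/104 (s = (-14*1/13 - 3*1/8) + 506 = (-14/13 - 3/8) + 506 = -151/104 + 506 = 52473/104 ≈ 504.55)
s - T = 52473/104 - 1*1055/324 = 52473/104 - 1055/324 = 4222883/8424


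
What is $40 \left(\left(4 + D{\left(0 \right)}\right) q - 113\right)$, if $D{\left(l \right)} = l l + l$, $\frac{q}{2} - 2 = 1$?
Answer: $-3560$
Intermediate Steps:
$q = 6$ ($q = 4 + 2 \cdot 1 = 4 + 2 = 6$)
$D{\left(l \right)} = l + l^{2}$ ($D{\left(l \right)} = l^{2} + l = l + l^{2}$)
$40 \left(\left(4 + D{\left(0 \right)}\right) q - 113\right) = 40 \left(\left(4 + 0 \left(1 + 0\right)\right) 6 - 113\right) = 40 \left(\left(4 + 0 \cdot 1\right) 6 - 113\right) = 40 \left(\left(4 + 0\right) 6 - 113\right) = 40 \left(4 \cdot 6 - 113\right) = 40 \left(24 - 113\right) = 40 \left(-89\right) = -3560$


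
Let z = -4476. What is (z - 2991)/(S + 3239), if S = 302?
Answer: -7467/3541 ≈ -2.1087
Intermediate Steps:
(z - 2991)/(S + 3239) = (-4476 - 2991)/(302 + 3239) = -7467/3541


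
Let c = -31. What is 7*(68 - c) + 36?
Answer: 729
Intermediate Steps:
7*(68 - c) + 36 = 7*(68 - 1*(-31)) + 36 = 7*(68 + 31) + 36 = 7*99 + 36 = 693 + 36 = 729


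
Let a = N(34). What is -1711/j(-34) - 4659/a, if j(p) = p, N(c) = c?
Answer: -1474/17 ≈ -86.706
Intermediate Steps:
a = 34
-1711/j(-34) - 4659/a = -1711/(-34) - 4659/34 = -1711*(-1/34) - 4659*1/34 = 1711/34 - 4659/34 = -1474/17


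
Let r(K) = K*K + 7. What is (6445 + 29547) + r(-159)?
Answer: 61280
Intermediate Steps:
r(K) = 7 + K² (r(K) = K² + 7 = 7 + K²)
(6445 + 29547) + r(-159) = (6445 + 29547) + (7 + (-159)²) = 35992 + (7 + 25281) = 35992 + 25288 = 61280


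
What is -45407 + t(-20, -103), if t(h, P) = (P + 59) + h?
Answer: -45471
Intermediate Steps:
t(h, P) = 59 + P + h (t(h, P) = (59 + P) + h = 59 + P + h)
-45407 + t(-20, -103) = -45407 + (59 - 103 - 20) = -45407 - 64 = -45471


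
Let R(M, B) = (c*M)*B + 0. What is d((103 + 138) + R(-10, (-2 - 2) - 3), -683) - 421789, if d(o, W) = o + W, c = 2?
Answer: -422091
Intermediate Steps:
R(M, B) = 2*B*M (R(M, B) = (2*M)*B + 0 = 2*B*M + 0 = 2*B*M)
d(o, W) = W + o
d((103 + 138) + R(-10, (-2 - 2) - 3), -683) - 421789 = (-683 + ((103 + 138) + 2*((-2 - 2) - 3)*(-10))) - 421789 = (-683 + (241 + 2*(-4 - 3)*(-10))) - 421789 = (-683 + (241 + 2*(-7)*(-10))) - 421789 = (-683 + (241 + 140)) - 421789 = (-683 + 381) - 421789 = -302 - 421789 = -422091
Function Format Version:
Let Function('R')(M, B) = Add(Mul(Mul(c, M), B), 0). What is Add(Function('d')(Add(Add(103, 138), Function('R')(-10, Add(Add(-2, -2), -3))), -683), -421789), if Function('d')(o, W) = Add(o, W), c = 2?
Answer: -422091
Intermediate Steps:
Function('R')(M, B) = Mul(2, B, M) (Function('R')(M, B) = Add(Mul(Mul(2, M), B), 0) = Add(Mul(2, B, M), 0) = Mul(2, B, M))
Function('d')(o, W) = Add(W, o)
Add(Function('d')(Add(Add(103, 138), Function('R')(-10, Add(Add(-2, -2), -3))), -683), -421789) = Add(Add(-683, Add(Add(103, 138), Mul(2, Add(Add(-2, -2), -3), -10))), -421789) = Add(Add(-683, Add(241, Mul(2, Add(-4, -3), -10))), -421789) = Add(Add(-683, Add(241, Mul(2, -7, -10))), -421789) = Add(Add(-683, Add(241, 140)), -421789) = Add(Add(-683, 381), -421789) = Add(-302, -421789) = -422091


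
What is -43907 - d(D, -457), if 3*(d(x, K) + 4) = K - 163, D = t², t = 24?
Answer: -131089/3 ≈ -43696.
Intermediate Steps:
D = 576 (D = 24² = 576)
d(x, K) = -175/3 + K/3 (d(x, K) = -4 + (K - 163)/3 = -4 + (-163 + K)/3 = -4 + (-163/3 + K/3) = -175/3 + K/3)
-43907 - d(D, -457) = -43907 - (-175/3 + (⅓)*(-457)) = -43907 - (-175/3 - 457/3) = -43907 - 1*(-632/3) = -43907 + 632/3 = -131089/3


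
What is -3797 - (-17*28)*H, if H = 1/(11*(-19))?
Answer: -794049/209 ≈ -3799.3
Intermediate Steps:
H = -1/209 (H = (1/11)*(-1/19) = -1/209 ≈ -0.0047847)
-3797 - (-17*28)*H = -3797 - (-17*28)*(-1)/209 = -3797 - (-476)*(-1)/209 = -3797 - 1*476/209 = -3797 - 476/209 = -794049/209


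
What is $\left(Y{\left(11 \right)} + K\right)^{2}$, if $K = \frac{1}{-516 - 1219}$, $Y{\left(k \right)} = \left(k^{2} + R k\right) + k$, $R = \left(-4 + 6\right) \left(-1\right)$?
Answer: $\frac{36423340801}{3010225} \approx 12100.0$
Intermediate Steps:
$R = -2$ ($R = 2 \left(-1\right) = -2$)
$Y{\left(k \right)} = k^{2} - k$ ($Y{\left(k \right)} = \left(k^{2} - 2 k\right) + k = k^{2} - k$)
$K = - \frac{1}{1735}$ ($K = \frac{1}{-1735} = - \frac{1}{1735} \approx -0.00057637$)
$\left(Y{\left(11 \right)} + K\right)^{2} = \left(11 \left(-1 + 11\right) - \frac{1}{1735}\right)^{2} = \left(11 \cdot 10 - \frac{1}{1735}\right)^{2} = \left(110 - \frac{1}{1735}\right)^{2} = \left(\frac{190849}{1735}\right)^{2} = \frac{36423340801}{3010225}$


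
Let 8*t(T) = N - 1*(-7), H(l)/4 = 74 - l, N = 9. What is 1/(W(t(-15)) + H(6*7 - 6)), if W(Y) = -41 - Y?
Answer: 1/109 ≈ 0.0091743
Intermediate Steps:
H(l) = 296 - 4*l (H(l) = 4*(74 - l) = 296 - 4*l)
t(T) = 2 (t(T) = (9 - 1*(-7))/8 = (9 + 7)/8 = (1/8)*16 = 2)
1/(W(t(-15)) + H(6*7 - 6)) = 1/((-41 - 1*2) + (296 - 4*(6*7 - 6))) = 1/((-41 - 2) + (296 - 4*(42 - 6))) = 1/(-43 + (296 - 4*36)) = 1/(-43 + (296 - 144)) = 1/(-43 + 152) = 1/109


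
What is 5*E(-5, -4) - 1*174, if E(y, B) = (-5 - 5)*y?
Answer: 76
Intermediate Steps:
E(y, B) = -10*y
5*E(-5, -4) - 1*174 = 5*(-10*(-5)) - 1*174 = 5*50 - 174 = 250 - 174 = 76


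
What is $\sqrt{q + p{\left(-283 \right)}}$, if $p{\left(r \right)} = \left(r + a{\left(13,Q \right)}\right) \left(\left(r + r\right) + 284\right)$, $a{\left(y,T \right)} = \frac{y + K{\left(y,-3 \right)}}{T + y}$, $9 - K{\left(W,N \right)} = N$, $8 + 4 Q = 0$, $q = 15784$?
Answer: $\frac{2 \sqrt{2872210}}{11} \approx 308.14$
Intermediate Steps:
$Q = -2$ ($Q = -2 + \frac{1}{4} \cdot 0 = -2 + 0 = -2$)
$K{\left(W,N \right)} = 9 - N$
$a{\left(y,T \right)} = \frac{12 + y}{T + y}$ ($a{\left(y,T \right)} = \frac{y + \left(9 - -3\right)}{T + y} = \frac{y + \left(9 + 3\right)}{T + y} = \frac{y + 12}{T + y} = \frac{12 + y}{T + y}$)
$p{\left(r \right)} = \left(284 + 2 r\right) \left(\frac{25}{11} + r\right)$ ($p{\left(r \right)} = \left(r + \frac{12 + 13}{-2 + 13}\right) \left(\left(r + r\right) + 284\right) = \left(r + \frac{1}{11} \cdot 25\right) \left(2 r + 284\right) = \left(r + \frac{1}{11} \cdot 25\right) \left(284 + 2 r\right) = \left(r + \frac{25}{11}\right) \left(284 + 2 r\right) = \left(\frac{25}{11} + r\right) \left(284 + 2 r\right) = \left(284 + 2 r\right) \left(\frac{25}{11} + r\right)$)
$\sqrt{q + p{\left(-283 \right)}} = \sqrt{15784 + \left(\frac{7100}{11} + 2 \left(-283\right)^{2} + \frac{3174}{11} \left(-283\right)\right)} = \sqrt{15784 + \left(\frac{7100}{11} + 2 \cdot 80089 - \frac{898242}{11}\right)} = \sqrt{15784 + \left(\frac{7100}{11} + 160178 - \frac{898242}{11}\right)} = \sqrt{15784 + \frac{870816}{11}} = \sqrt{\frac{1044440}{11}} = \frac{2 \sqrt{2872210}}{11}$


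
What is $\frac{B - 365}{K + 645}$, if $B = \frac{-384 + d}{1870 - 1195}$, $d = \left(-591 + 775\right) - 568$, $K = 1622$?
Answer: $- \frac{82381}{510075} \approx -0.16151$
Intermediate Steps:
$d = -384$ ($d = 184 - 568 = -384$)
$B = - \frac{256}{225}$ ($B = \frac{-384 - 384}{1870 - 1195} = - \frac{768}{675} = \left(-768\right) \frac{1}{675} = - \frac{256}{225} \approx -1.1378$)
$\frac{B - 365}{K + 645} = \frac{- \frac{256}{225} - 365}{1622 + 645} = - \frac{82381}{225 \cdot 2267} = \left(- \frac{82381}{225}\right) \frac{1}{2267} = - \frac{82381}{510075}$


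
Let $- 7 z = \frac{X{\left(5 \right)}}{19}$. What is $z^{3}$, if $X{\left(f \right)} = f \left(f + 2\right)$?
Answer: $- \frac{125}{6859} \approx -0.018224$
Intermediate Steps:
$X{\left(f \right)} = f \left(2 + f\right)$
$z = - \frac{5}{19}$ ($z = - \frac{5 \left(2 + 5\right) \frac{1}{19}}{7} = - \frac{5 \cdot 7 \cdot \frac{1}{19}}{7} = - \frac{35 \cdot \frac{1}{19}}{7} = \left(- \frac{1}{7}\right) \frac{35}{19} = - \frac{5}{19} \approx -0.26316$)
$z^{3} = \left(- \frac{5}{19}\right)^{3} = - \frac{125}{6859}$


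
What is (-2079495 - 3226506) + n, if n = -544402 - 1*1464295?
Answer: -7314698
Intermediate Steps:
n = -2008697 (n = -544402 - 1464295 = -2008697)
(-2079495 - 3226506) + n = (-2079495 - 3226506) - 2008697 = -5306001 - 2008697 = -7314698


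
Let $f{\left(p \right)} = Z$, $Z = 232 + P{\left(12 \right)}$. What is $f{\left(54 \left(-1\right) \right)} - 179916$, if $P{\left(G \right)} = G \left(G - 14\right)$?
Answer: $-179708$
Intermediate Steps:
$P{\left(G \right)} = G \left(-14 + G\right)$
$Z = 208$ ($Z = 232 + 12 \left(-14 + 12\right) = 232 + 12 \left(-2\right) = 232 - 24 = 208$)
$f{\left(p \right)} = 208$
$f{\left(54 \left(-1\right) \right)} - 179916 = 208 - 179916 = -179708$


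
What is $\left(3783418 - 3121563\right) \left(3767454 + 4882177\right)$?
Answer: $5724801525505$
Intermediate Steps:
$\left(3783418 - 3121563\right) \left(3767454 + 4882177\right) = 661855 \cdot 8649631 = 5724801525505$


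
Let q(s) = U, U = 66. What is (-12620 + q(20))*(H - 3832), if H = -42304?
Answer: 579191344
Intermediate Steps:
q(s) = 66
(-12620 + q(20))*(H - 3832) = (-12620 + 66)*(-42304 - 3832) = -12554*(-46136) = 579191344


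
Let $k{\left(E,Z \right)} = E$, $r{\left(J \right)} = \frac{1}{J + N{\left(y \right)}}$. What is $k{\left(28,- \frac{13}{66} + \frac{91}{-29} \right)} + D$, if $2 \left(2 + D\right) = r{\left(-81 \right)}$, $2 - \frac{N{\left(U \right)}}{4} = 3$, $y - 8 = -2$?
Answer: $\frac{4419}{170} \approx 25.994$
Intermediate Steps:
$y = 6$ ($y = 8 - 2 = 6$)
$N{\left(U \right)} = -4$ ($N{\left(U \right)} = 8 - 12 = -4$)
$r{\left(J \right)} = \frac{1}{-4 + J}$ ($r{\left(J \right)} = \frac{1}{J - 4} = \frac{1}{-4 + J}$)
$D = - \frac{341}{170}$ ($D = -2 + \frac{1}{2 \left(-4 - 81\right)} = -2 + \frac{1}{2 \left(-85\right)} = -2 + \frac{1}{2} \left(- \frac{1}{85}\right) = -2 - \frac{1}{170} = - \frac{341}{170} \approx -2.0059$)
$k{\left(28,- \frac{13}{66} + \frac{91}{-29} \right)} + D = 28 - \frac{341}{170} = \frac{4419}{170}$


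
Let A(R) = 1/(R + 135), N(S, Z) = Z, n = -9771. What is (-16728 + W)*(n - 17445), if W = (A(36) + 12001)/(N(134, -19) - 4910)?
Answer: 14214208704192/31217 ≈ 4.5534e+8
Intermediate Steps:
A(R) = 1/(135 + R)
W = -2052172/842859 (W = (1/(135 + 36) + 12001)/(-19 - 4910) = (1/171 + 12001)/(-4929) = (1/171 + 12001)*(-1/4929) = (2052172/171)*(-1/4929) = -2052172/842859 ≈ -2.4348)
(-16728 + W)*(n - 17445) = (-16728 - 2052172/842859)*(-9771 - 17445) = -14101397524/842859*(-27216) = 14214208704192/31217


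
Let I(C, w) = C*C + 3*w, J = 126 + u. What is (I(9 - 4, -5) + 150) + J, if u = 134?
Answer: 420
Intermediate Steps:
J = 260 (J = 126 + 134 = 260)
I(C, w) = C² + 3*w
(I(9 - 4, -5) + 150) + J = (((9 - 4)² + 3*(-5)) + 150) + 260 = ((5² - 15) + 150) + 260 = ((25 - 15) + 150) + 260 = (10 + 150) + 260 = 160 + 260 = 420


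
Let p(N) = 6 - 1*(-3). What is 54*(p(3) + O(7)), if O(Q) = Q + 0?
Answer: 864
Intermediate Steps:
p(N) = 9 (p(N) = 6 + 3 = 9)
O(Q) = Q
54*(p(3) + O(7)) = 54*(9 + 7) = 54*16 = 864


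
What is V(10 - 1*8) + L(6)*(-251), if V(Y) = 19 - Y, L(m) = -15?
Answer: 3782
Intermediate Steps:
V(10 - 1*8) + L(6)*(-251) = (19 - (10 - 1*8)) - 15*(-251) = (19 - (10 - 8)) + 3765 = (19 - 1*2) + 3765 = (19 - 2) + 3765 = 17 + 3765 = 3782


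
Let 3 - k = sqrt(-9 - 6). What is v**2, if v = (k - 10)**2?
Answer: (7 + I*sqrt(15))**4 ≈ -1784.0 + 3687.1*I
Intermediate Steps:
k = 3 - I*sqrt(15) (k = 3 - sqrt(-9 - 6) = 3 - sqrt(-15) = 3 - I*sqrt(15) ≈ 3.0 - 3.873*I)
v = (-7 - I*sqrt(15))**2 (v = ((3 - I*sqrt(15)) - 10)**2 = (-7 - I*sqrt(15))**2 ≈ 34.0 + 54.222*I)
v**2 = ((7 + I*sqrt(15))**2)**2 = (7 + I*sqrt(15))**4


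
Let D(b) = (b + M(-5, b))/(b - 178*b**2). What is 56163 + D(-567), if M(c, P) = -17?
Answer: 3213961878851/57225609 ≈ 56163.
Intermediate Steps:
D(b) = (-17 + b)/(b - 178*b**2) (D(b) = (b - 17)/(b - 178*b**2) = (-17 + b)/(b - 178*b**2))
56163 + D(-567) = 56163 + (17 - 1*(-567))/((-567)*(-1 + 178*(-567))) = 56163 - (17 + 567)/(567*(-1 - 100926)) = 56163 - 1/567*584/(-100927) = 56163 - 1/567*(-1/100927)*584 = 56163 + 584/57225609 = 3213961878851/57225609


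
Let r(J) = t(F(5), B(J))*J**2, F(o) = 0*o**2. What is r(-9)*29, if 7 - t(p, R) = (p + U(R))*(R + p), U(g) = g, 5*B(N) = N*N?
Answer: -15000714/25 ≈ -6.0003e+5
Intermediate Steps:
B(N) = N**2/5 (B(N) = (N*N)/5 = N**2/5)
F(o) = 0
t(p, R) = 7 - (R + p)**2 (t(p, R) = 7 - (p + R)*(R + p) = 7 - (R + p)*(R + p) = 7 - (R + p)**2)
r(J) = J**2*(7 - J**4/25) (r(J) = (7 - (J**2/5)**2 - 1*0**2 - 2*J**2/5*0)*J**2 = (7 - J**4/25 - 1*0 + 0)*J**2 = (7 - J**4/25 + 0 + 0)*J**2 = (7 - J**4/25)*J**2 = J**2*(7 - J**4/25))
r(-9)*29 = ((1/25)*(-9)**2*(175 - 1*(-9)**4))*29 = ((1/25)*81*(175 - 1*6561))*29 = ((1/25)*81*(175 - 6561))*29 = ((1/25)*81*(-6386))*29 = -517266/25*29 = -15000714/25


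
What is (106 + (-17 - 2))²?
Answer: 7569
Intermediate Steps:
(106 + (-17 - 2))² = (106 - 19)² = 87² = 7569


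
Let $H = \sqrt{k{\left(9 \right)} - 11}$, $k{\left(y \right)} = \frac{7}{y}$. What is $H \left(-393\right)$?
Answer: $- 262 i \sqrt{23} \approx - 1256.5 i$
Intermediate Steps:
$H = \frac{2 i \sqrt{23}}{3}$ ($H = \sqrt{\frac{7}{9} - 11} = \sqrt{- \frac{92}{9}} = \frac{2 i \sqrt{23}}{3} \approx 3.1972 i$)
$H \left(-393\right) = \frac{2 i \sqrt{23}}{3} \left(-393\right) = - 262 i \sqrt{23}$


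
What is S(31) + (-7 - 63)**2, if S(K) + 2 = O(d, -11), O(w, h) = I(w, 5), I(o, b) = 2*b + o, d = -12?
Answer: 4896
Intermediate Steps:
I(o, b) = o + 2*b
O(w, h) = 10 + w (O(w, h) = w + 2*5 = w + 10 = 10 + w)
S(K) = -4 (S(K) = -2 + (10 - 12) = -2 - 2 = -4)
S(31) + (-7 - 63)**2 = -4 + (-7 - 63)**2 = -4 + (-70)**2 = -4 + 4900 = 4896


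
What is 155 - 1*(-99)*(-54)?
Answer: -5191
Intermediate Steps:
155 - 1*(-99)*(-54) = 155 + 99*(-54) = 155 - 5346 = -5191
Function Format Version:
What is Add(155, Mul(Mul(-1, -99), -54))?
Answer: -5191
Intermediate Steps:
Add(155, Mul(Mul(-1, -99), -54)) = Add(155, Mul(99, -54)) = Add(155, -5346) = -5191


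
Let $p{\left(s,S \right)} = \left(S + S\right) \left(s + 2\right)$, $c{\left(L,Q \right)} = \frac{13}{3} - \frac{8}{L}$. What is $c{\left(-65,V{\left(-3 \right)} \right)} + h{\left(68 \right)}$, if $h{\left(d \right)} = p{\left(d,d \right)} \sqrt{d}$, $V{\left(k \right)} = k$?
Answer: $\frac{869}{195} + 19040 \sqrt{17} \approx 78508.0$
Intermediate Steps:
$c{\left(L,Q \right)} = \frac{13}{3} - \frac{8}{L}$ ($c{\left(L,Q \right)} = 13 \cdot \frac{1}{3} - \frac{8}{L} = \frac{13}{3} - \frac{8}{L}$)
$p{\left(s,S \right)} = 2 S \left(2 + s\right)$
$h{\left(d \right)} = 2 d^{\frac{3}{2}} \left(2 + d\right)$ ($h{\left(d \right)} = 2 d \left(2 + d\right) \sqrt{d} = 2 d^{\frac{3}{2}} \left(2 + d\right)$)
$c{\left(-65,V{\left(-3 \right)} \right)} + h{\left(68 \right)} = \left(\frac{13}{3} - \frac{8}{-65}\right) + 2 \cdot 68^{\frac{3}{2}} \left(2 + 68\right) = \left(\frac{13}{3} - - \frac{8}{65}\right) + 2 \cdot 136 \sqrt{17} \cdot 70 = \left(\frac{13}{3} + \frac{8}{65}\right) + 19040 \sqrt{17} = \frac{869}{195} + 19040 \sqrt{17}$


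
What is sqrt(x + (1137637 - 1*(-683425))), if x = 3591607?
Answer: sqrt(5412669) ≈ 2326.5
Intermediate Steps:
sqrt(x + (1137637 - 1*(-683425))) = sqrt(3591607 + (1137637 - 1*(-683425))) = sqrt(3591607 + (1137637 + 683425)) = sqrt(3591607 + 1821062) = sqrt(5412669)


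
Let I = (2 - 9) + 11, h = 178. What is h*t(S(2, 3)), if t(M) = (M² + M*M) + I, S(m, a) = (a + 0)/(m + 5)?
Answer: 38092/49 ≈ 777.39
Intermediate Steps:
I = 4 (I = -7 + 11 = 4)
S(m, a) = a/(5 + m)
t(M) = 4 + 2*M² (t(M) = (M² + M*M) + 4 = (M² + M²) + 4 = 2*M² + 4 = 4 + 2*M²)
h*t(S(2, 3)) = 178*(4 + 2*(3/(5 + 2))²) = 178*(4 + 2*(3/7)²) = 178*(4 + 2*(9/49)) = 178*(4 + 18/49) = 178*(214/49) = 38092/49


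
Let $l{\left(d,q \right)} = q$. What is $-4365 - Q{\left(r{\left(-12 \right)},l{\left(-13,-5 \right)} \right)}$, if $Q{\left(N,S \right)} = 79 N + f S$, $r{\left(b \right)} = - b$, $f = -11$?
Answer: $-5368$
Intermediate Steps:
$Q{\left(N,S \right)} = - 11 S + 79 N$ ($Q{\left(N,S \right)} = 79 N - 11 S = - 11 S + 79 N$)
$-4365 - Q{\left(r{\left(-12 \right)},l{\left(-13,-5 \right)} \right)} = -4365 - \left(\left(-11\right) \left(-5\right) + 79 \left(\left(-1\right) \left(-12\right)\right)\right) = -4365 - \left(55 + 79 \cdot 12\right) = -4365 - \left(55 + 948\right) = -4365 - 1003 = -5368$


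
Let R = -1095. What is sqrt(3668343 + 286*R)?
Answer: 3*sqrt(372797) ≈ 1831.7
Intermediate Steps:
sqrt(3668343 + 286*R) = sqrt(3668343 + 286*(-1095)) = sqrt(3668343 - 313170) = sqrt(3355173) = 3*sqrt(372797)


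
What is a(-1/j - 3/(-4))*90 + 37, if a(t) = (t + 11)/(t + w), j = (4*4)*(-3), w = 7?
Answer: 64651/373 ≈ 173.33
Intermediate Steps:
j = -48 (j = 16*(-3) = -48)
a(t) = (11 + t)/(7 + t) (a(t) = (t + 11)/(t + 7) = (11 + t)/(7 + t))
a(-1/j - 3/(-4))*90 + 37 = ((11 + (-1/(-48) - 3/(-4)))/(7 + (-1/(-48) - 3/(-4))))*90 + 37 = ((11 + (-1*(-1/48) - 3*(-1/4)))/(7 + (-1*(-1/48) - 3*(-1/4))))*90 + 37 = ((11 + (1/48 + 3/4))/(7 + (1/48 + 3/4)))*90 + 37 = ((11 + 37/48)/(7 + 37/48))*90 + 37 = ((565/48)/(373/48))*90 + 37 = ((48/373)*(565/48))*90 + 37 = (565/373)*90 + 37 = 50850/373 + 37 = 64651/373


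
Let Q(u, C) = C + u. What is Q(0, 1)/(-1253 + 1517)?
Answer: 1/264 ≈ 0.0037879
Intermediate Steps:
Q(0, 1)/(-1253 + 1517) = (1 + 0)/(-1253 + 1517) = 1/264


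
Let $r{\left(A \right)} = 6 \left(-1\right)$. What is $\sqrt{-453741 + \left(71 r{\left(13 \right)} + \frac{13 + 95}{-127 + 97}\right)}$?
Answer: $\frac{39 i \sqrt{7465}}{5} \approx 673.92 i$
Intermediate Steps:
$r{\left(A \right)} = -6$
$\sqrt{-453741 + \left(71 r{\left(13 \right)} + \frac{13 + 95}{-127 + 97}\right)} = \sqrt{-453741 + \left(71 \left(-6\right) + \frac{13 + 95}{-127 + 97}\right)} = \sqrt{-453741 - \left(426 - \frac{108}{-30}\right)} = \sqrt{-453741 + \left(-426 + 108 \left(- \frac{1}{30}\right)\right)} = \sqrt{-453741 - \frac{2148}{5}} = \sqrt{- \frac{2270853}{5}} = \frac{39 i \sqrt{7465}}{5}$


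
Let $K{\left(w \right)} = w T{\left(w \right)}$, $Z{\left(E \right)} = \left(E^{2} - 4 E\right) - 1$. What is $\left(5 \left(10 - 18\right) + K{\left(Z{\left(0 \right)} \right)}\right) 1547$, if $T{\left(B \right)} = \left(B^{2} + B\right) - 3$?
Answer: $-57239$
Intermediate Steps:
$Z{\left(E \right)} = -1 + E^{2} - 4 E$
$T{\left(B \right)} = -3 + B + B^{2}$ ($T{\left(B \right)} = \left(B + B^{2}\right) - 3 = -3 + B + B^{2}$)
$K{\left(w \right)} = w \left(-3 + w + w^{2}\right)$
$\left(5 \left(10 - 18\right) + K{\left(Z{\left(0 \right)} \right)}\right) 1547 = \left(5 \left(10 - 18\right) + \left(-1 + 0^{2} - 0\right) \left(-3 - \left(1 - 0^{2}\right) + \left(-1 + 0^{2} - 0\right)^{2}\right)\right) 1547 = \left(5 \left(-8\right) + \left(-1 + 0 + 0\right) \left(-3 + \left(-1 + 0 + 0\right) + \left(-1 + 0 + 0\right)^{2}\right)\right) 1547 = \left(-40 - \left(-3 - 1 + \left(-1\right)^{2}\right)\right) 1547 = \left(-40 - \left(-3 - 1 + 1\right)\right) 1547 = \left(-40 - -3\right) 1547 = \left(-40 + 3\right) 1547 = \left(-37\right) 1547 = -57239$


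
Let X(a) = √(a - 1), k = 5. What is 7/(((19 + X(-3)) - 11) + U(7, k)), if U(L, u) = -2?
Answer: 21/20 - 7*I/20 ≈ 1.05 - 0.35*I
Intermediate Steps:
X(a) = √(-1 + a)
7/(((19 + X(-3)) - 11) + U(7, k)) = 7/(((19 + √(-1 - 3)) - 11) - 2) = 7/(((19 + √(-4)) - 11) - 2) = 7/(((19 + 2*I) - 11) - 2) = 7/((8 + 2*I) - 2) = 7/(6 + 2*I) = 7*((6 - 2*I)/40) = 7*(6 - 2*I)/40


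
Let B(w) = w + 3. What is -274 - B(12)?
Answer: -289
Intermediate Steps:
B(w) = 3 + w
-274 - B(12) = -274 - (3 + 12) = -274 - 1*15 = -274 - 15 = -289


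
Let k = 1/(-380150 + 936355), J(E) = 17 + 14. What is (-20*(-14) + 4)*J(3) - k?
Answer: 4896828819/556205 ≈ 8804.0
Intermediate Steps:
J(E) = 31
k = 1/556205 ≈ 1.7979e-6
(-20*(-14) + 4)*J(3) - k = (-20*(-14) + 4)*31 - 1*1/556205 = (280 + 4)*31 - 1/556205 = 284*31 - 1/556205 = 8804 - 1/556205 = 4896828819/556205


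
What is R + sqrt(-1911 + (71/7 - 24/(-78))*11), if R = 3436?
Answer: 3436 + 12*I*sqrt(103285)/91 ≈ 3436.0 + 42.38*I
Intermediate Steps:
R + sqrt(-1911 + (71/7 - 24/(-78))*11) = 3436 + sqrt(-1911 + (71/7 - 24/(-78))*11) = 3436 + sqrt(-1911 + (71*(1/7) - 24*(-1/78))*11) = 3436 + sqrt(-1911 + (71/7 + 4/13)*11) = 3436 + sqrt(-1911 + (951/91)*11) = 3436 + sqrt(-1911 + 10461/91) = 3436 + sqrt(-163440/91) = 3436 + 12*I*sqrt(103285)/91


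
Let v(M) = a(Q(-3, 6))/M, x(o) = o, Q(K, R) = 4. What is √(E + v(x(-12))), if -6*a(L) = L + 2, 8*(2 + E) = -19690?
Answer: I*√88674/6 ≈ 49.63*I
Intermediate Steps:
E = -9853/4 (E = -2 + (⅛)*(-19690) = -2 - 9845/4 = -9853/4 ≈ -2463.3)
a(L) = -⅓ - L/6 (a(L) = -(L + 2)/6 = -(2 + L)/6 = -⅓ - L/6)
v(M) = -1/M (v(M) = (-⅓ - ⅙*4)/M = (-⅓ - ⅔)/M = -1/M)
√(E + v(x(-12))) = √(-9853/4 - 1/(-12)) = √(-9853/4 - 1*(-1/12)) = √(-9853/4 + 1/12) = √(-14779/6) = I*√88674/6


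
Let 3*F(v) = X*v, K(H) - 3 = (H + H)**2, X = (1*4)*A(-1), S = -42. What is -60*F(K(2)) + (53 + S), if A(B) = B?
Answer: 1531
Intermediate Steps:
X = -4 (X = (1*4)*(-1) = 4*(-1) = -4)
K(H) = 3 + 4*H**2 (K(H) = 3 + (H + H)**2 = 3 + (2*H)**2 = 3 + 4*H**2)
F(v) = -4*v/3 (F(v) = (-4*v)/3 = -4*v/3)
-60*F(K(2)) + (53 + S) = -(-80)*(3 + 4*2**2) + (53 - 42) = -(-80)*(3 + 4*4) + 11 = -(-80)*(3 + 16) + 11 = -(-80)*19 + 11 = -60*(-76/3) + 11 = 1520 + 11 = 1531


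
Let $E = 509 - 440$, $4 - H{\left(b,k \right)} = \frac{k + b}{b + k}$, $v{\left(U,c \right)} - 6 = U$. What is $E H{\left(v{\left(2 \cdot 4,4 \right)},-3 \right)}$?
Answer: $207$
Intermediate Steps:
$v{\left(U,c \right)} = 6 + U$
$H{\left(b,k \right)} = 3$ ($H{\left(b,k \right)} = 4 - \frac{k + b}{b + k} = 4 - \frac{b + k}{b + k} = 4 - 1 = 3$)
$E = 69$
$E H{\left(v{\left(2 \cdot 4,4 \right)},-3 \right)} = 69 \cdot 3 = 207$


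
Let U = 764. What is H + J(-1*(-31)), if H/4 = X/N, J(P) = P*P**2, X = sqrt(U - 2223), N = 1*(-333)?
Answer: 29791 - 4*I*sqrt(1459)/333 ≈ 29791.0 - 0.45882*I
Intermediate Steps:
N = -333
X = I*sqrt(1459) (X = sqrt(764 - 2223) = sqrt(-1459) = I*sqrt(1459) ≈ 38.197*I)
J(P) = P**3
H = -4*I*sqrt(1459)/333 (H = 4*((I*sqrt(1459))/(-333)) = 4*((I*sqrt(1459))*(-1/333)) = 4*(-I*sqrt(1459)/333) = -4*I*sqrt(1459)/333 ≈ -0.45882*I)
H + J(-1*(-31)) = -4*I*sqrt(1459)/333 + (-1*(-31))**3 = -4*I*sqrt(1459)/333 + 31**3 = -4*I*sqrt(1459)/333 + 29791 = 29791 - 4*I*sqrt(1459)/333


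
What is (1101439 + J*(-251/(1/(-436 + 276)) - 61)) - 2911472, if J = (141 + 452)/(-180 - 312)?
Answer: -914314943/492 ≈ -1.8584e+6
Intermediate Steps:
J = -593/492 (J = 593/(-492) = 593*(-1/492) = -593/492 ≈ -1.2053)
(1101439 + J*(-251/(1/(-436 + 276)) - 61)) - 2911472 = (1101439 - 593*(-251/(1/(-436 + 276)) - 61)/492) - 2911472 = (1101439 - 593*(-251/(1/(-160)) - 61)/492) - 2911472 = (1101439 - 593*(-251/(-1/160) - 61)/492) - 2911472 = (1101439 - 593*(-251*(-160) - 61)/492) - 2911472 = (1101439 - 593*(40160 - 61)/492) - 2911472 = (1101439 - 593/492*40099) - 2911472 = (1101439 - 23778707/492) - 2911472 = 518129281/492 - 2911472 = -914314943/492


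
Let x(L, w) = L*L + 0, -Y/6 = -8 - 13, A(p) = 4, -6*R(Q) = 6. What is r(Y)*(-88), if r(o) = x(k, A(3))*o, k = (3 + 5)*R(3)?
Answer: -709632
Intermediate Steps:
R(Q) = -1 (R(Q) = -⅙*6 = -1)
Y = 126 (Y = -6*(-8 - 13) = -6*(-21) = 126)
k = -8 (k = (3 + 5)*(-1) = 8*(-1) = -8)
x(L, w) = L² (x(L, w) = L² + 0 = L²)
r(o) = 64*o (r(o) = (-8)²*o = 64*o)
r(Y)*(-88) = (64*126)*(-88) = 8064*(-88) = -709632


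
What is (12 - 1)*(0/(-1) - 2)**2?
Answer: 44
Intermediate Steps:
(12 - 1)*(0/(-1) - 2)**2 = 11*(0*(-1) - 2)**2 = 11*(0 - 2)**2 = 11*(-2)**2 = 11*4 = 44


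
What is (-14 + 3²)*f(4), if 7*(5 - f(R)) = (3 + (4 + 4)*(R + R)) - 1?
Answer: 155/7 ≈ 22.143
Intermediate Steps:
f(R) = 33/7 - 16*R/7 (f(R) = 5 - ((3 + (4 + 4)*(R + R)) - 1)/7 = 5 - ((3 + 8*(2*R)) - 1)/7 = 5 - ((3 + 16*R) - 1)/7 = 5 - (2 + 16*R)/7 = 5 + (-2/7 - 16*R/7) = 33/7 - 16*R/7)
(-14 + 3²)*f(4) = (-14 + 3²)*(33/7 - 16/7*4) = (-14 + 9)*(33/7 - 64/7) = -5*(-31/7) = 155/7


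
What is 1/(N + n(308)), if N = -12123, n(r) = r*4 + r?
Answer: -1/10583 ≈ -9.4491e-5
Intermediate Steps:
n(r) = 5*r (n(r) = 4*r + r = 5*r)
1/(N + n(308)) = 1/(-12123 + 5*308) = 1/(-12123 + 1540) = 1/(-10583) = -1/10583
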